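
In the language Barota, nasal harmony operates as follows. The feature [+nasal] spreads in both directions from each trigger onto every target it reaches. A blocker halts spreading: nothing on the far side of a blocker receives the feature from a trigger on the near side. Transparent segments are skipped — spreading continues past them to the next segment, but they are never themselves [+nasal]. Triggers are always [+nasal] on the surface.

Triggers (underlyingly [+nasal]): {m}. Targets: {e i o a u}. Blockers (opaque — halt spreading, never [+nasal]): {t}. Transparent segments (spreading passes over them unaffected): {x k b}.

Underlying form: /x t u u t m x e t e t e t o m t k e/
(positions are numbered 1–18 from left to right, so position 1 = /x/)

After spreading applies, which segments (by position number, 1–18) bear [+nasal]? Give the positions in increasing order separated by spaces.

From /m/ at 6 rightward: 7 /x/ transparent; 8 /e/ → [+nasal]; 9 /t/ blocks.
From /m/ at 6 leftward: 5 /t/ blocks.
From /m/ at 15 rightward: 16 /t/ blocks.
From /m/ at 15 leftward: 14 /o/ → [+nasal]; 13 /t/ blocks.
Targets with no active source: positions 3 4 10 12 18 stay [-nasal].

6 8 14 15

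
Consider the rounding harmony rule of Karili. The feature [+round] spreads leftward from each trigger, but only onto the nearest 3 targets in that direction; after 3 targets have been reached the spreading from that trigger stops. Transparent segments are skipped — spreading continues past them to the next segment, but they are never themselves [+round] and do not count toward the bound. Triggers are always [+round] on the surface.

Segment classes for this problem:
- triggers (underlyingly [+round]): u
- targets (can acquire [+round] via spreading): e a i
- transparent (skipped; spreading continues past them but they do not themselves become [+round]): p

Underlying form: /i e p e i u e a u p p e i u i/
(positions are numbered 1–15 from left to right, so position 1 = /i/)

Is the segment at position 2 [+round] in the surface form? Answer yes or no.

yes

From /u/ at 6 leftward: 5 /i/ → [+round]; 4 /e/ → [+round]; 3 /p/ transparent; 2 /e/ → [+round]; bound reached.
From /u/ at 9 leftward: 8 /a/ → [+round]; 7 /e/ → [+round]; 6 /u/ is itself a trigger — this domain ends here.
From /u/ at 14 leftward: 13 /i/ → [+round]; 12 /e/ → [+round]; 11 /p/ transparent; 10 /p/ transparent; 9 /u/ is itself a trigger — this domain ends here.
Targets with no active source: positions 1 15 stay [-round].
[+round] positions on the surface: 2 4 5 6 7 8 9 12 13 14.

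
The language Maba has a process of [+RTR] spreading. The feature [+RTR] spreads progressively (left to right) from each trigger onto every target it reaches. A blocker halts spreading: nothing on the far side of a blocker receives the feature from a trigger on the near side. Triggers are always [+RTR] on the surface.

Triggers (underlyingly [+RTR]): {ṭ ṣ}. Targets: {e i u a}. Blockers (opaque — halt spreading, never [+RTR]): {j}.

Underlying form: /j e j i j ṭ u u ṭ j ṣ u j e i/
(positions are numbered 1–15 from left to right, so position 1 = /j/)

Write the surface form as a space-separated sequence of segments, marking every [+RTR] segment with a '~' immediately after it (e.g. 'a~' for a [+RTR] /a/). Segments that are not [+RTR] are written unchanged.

From /ṭ/ at 6 rightward: 7 /u/ → [+RTR]; 8 /u/ → [+RTR]; 9 /ṭ/ is itself a trigger — this domain ends here.
From /ṭ/ at 9 rightward: 10 /j/ blocks.
From /ṣ/ at 11 rightward: 12 /u/ → [+RTR]; 13 /j/ blocks.
Targets with no active source: positions 2 4 14 15 stay [-emphatic].
[+RTR] positions on the surface: 6 7 8 9 11 12.

j e j i j ṭ~ u~ u~ ṭ~ j ṣ~ u~ j e i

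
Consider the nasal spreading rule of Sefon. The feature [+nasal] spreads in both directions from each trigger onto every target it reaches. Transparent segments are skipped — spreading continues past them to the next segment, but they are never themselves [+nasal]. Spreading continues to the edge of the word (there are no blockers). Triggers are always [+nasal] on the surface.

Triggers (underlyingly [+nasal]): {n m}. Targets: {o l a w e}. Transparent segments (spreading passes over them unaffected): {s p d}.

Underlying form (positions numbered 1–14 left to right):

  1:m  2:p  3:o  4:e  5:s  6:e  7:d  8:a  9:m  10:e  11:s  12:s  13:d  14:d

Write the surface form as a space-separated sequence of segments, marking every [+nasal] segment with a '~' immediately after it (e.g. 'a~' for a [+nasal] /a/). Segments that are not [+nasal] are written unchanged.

m~ p o~ e~ s e~ d a~ m~ e~ s s d d

From /m/ at 1 rightward: 2 /p/ transparent; 3 /o/ → [+nasal]; 4 /e/ → [+nasal]; 5 /s/ transparent; 6 /e/ → [+nasal]; 7 /d/ transparent; 8 /a/ → [+nasal]; 9 /m/ is itself a trigger — this domain ends here.
From /m/ at 1 leftward: word edge.
From /m/ at 9 rightward: 10 /e/ → [+nasal]; 11 /s/ transparent; 12 /s/ transparent; 13 /d/ transparent; 14 /d/ transparent; word edge.
From /m/ at 9 leftward: 8 /a/ → [+nasal]; 7 /d/ transparent; 6 /e/ → [+nasal]; 5 /s/ transparent; 4 /e/ → [+nasal]; 3 /o/ → [+nasal]; 2 /p/ transparent; 1 /m/ is itself a trigger — this domain ends here.
[+nasal] positions on the surface: 1 3 4 6 8 9 10.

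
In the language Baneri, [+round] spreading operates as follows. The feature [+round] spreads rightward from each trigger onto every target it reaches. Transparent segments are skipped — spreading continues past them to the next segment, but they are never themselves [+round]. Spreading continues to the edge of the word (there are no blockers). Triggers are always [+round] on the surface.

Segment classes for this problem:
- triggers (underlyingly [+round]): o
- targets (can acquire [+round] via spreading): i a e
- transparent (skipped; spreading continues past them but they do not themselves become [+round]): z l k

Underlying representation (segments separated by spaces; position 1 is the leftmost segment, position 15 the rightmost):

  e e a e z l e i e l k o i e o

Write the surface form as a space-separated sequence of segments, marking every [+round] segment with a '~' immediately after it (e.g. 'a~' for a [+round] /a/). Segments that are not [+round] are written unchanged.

From /o/ at 12 rightward: 13 /i/ → [+round]; 14 /e/ → [+round]; 15 /o/ is itself a trigger — this domain ends here.
From /o/ at 15 rightward: word edge.
Targets with no active source: positions 1 2 3 4 7 8 9 stay [-round].
[+round] positions on the surface: 12 13 14 15.

e e a e z l e i e l k o~ i~ e~ o~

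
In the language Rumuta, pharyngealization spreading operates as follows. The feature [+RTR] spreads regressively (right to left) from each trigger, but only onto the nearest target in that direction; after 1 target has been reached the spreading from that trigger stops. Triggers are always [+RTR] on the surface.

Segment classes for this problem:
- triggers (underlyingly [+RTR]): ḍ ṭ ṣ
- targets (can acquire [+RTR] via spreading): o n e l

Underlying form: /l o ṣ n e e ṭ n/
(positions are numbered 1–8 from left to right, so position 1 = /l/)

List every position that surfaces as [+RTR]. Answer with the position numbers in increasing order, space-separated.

From /ṣ/ at 3 leftward: 2 /o/ → [+RTR]; bound reached.
From /ṭ/ at 7 leftward: 6 /e/ → [+RTR]; bound reached.
Targets with no active source: positions 1 4 5 8 stay [-emphatic].

2 3 6 7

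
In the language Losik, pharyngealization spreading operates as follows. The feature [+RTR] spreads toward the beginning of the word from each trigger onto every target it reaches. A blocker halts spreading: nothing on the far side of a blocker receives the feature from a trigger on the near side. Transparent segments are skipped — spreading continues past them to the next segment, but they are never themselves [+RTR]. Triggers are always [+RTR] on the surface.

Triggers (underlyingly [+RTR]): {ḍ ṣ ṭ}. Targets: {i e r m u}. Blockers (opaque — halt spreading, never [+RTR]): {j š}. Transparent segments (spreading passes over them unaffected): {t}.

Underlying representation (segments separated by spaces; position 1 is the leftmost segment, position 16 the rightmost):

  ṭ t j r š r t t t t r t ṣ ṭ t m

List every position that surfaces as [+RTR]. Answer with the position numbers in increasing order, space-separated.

1 6 11 13 14

From /ṭ/ at 1 leftward: word edge.
From /ṣ/ at 13 leftward: 12 /t/ transparent; 11 /r/ → [+RTR]; 10 /t/ transparent; 9 /t/ transparent; 8 /t/ transparent; 7 /t/ transparent; 6 /r/ → [+RTR]; 5 /š/ blocks.
From /ṭ/ at 14 leftward: 13 /ṣ/ is itself a trigger — this domain ends here.
Targets with no active source: positions 4 16 stay [-emphatic].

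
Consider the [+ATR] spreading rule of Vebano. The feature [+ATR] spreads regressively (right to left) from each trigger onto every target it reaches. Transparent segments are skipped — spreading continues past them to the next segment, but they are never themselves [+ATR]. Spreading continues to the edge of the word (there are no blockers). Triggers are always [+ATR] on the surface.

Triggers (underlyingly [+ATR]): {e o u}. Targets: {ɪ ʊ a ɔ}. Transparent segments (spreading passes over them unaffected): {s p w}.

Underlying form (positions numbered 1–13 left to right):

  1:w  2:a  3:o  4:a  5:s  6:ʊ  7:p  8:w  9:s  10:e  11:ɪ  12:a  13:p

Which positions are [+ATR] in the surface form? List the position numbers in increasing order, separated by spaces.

2 3 4 6 10

From /o/ at 3 leftward: 2 /a/ → [+ATR]; 1 /w/ transparent; word edge.
From /e/ at 10 leftward: 9 /s/ transparent; 8 /w/ transparent; 7 /p/ transparent; 6 /ʊ/ → [+ATR]; 5 /s/ transparent; 4 /a/ → [+ATR]; 3 /o/ is itself a trigger — this domain ends here.
Targets with no active source: positions 11 12 stay [-ATR].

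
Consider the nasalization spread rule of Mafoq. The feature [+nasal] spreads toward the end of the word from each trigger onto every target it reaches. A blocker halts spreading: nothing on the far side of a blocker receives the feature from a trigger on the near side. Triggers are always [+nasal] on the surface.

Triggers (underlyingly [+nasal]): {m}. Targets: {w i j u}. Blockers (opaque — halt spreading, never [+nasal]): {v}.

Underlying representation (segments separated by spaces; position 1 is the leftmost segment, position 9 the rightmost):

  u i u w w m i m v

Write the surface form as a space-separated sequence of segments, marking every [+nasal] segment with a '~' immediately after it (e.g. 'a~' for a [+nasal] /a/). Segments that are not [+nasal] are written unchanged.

From /m/ at 6 rightward: 7 /i/ → [+nasal]; 8 /m/ is itself a trigger — this domain ends here.
From /m/ at 8 rightward: 9 /v/ blocks.
Targets with no active source: positions 1 2 3 4 5 stay [-nasal].
[+nasal] positions on the surface: 6 7 8.

u i u w w m~ i~ m~ v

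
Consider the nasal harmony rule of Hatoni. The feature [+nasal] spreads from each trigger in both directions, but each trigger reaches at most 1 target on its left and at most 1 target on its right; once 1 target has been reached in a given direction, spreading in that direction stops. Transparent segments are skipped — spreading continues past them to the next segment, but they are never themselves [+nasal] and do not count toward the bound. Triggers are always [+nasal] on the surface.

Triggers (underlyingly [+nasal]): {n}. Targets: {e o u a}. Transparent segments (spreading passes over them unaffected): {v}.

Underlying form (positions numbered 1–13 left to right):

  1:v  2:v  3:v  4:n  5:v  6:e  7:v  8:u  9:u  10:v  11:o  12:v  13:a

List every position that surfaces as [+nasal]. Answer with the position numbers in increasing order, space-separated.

4 6

From /n/ at 4 rightward: 5 /v/ transparent; 6 /e/ → [+nasal]; bound reached.
From /n/ at 4 leftward: 3 /v/ transparent; 2 /v/ transparent; 1 /v/ transparent; word edge.
Targets with no active source: positions 8 9 11 13 stay [-nasal].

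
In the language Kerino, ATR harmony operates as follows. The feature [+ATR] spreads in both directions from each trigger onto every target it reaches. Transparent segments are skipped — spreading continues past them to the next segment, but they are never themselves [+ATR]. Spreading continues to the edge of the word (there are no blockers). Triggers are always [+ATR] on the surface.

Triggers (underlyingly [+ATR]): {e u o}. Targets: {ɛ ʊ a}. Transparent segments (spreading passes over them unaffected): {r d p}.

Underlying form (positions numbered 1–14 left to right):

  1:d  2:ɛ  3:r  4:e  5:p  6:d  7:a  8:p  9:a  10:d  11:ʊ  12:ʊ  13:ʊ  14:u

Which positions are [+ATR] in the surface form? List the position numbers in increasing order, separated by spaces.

From /e/ at 4 rightward: 5 /p/ transparent; 6 /d/ transparent; 7 /a/ → [+ATR]; 8 /p/ transparent; 9 /a/ → [+ATR]; 10 /d/ transparent; 11 /ʊ/ → [+ATR]; 12 /ʊ/ → [+ATR]; 13 /ʊ/ → [+ATR]; 14 /u/ is itself a trigger — this domain ends here.
From /e/ at 4 leftward: 3 /r/ transparent; 2 /ɛ/ → [+ATR]; 1 /d/ transparent; word edge.
From /u/ at 14 rightward: word edge.
From /u/ at 14 leftward: 13 /ʊ/ → [+ATR]; 12 /ʊ/ → [+ATR]; 11 /ʊ/ → [+ATR]; 10 /d/ transparent; 9 /a/ → [+ATR]; 8 /p/ transparent; 7 /a/ → [+ATR]; 6 /d/ transparent; 5 /p/ transparent; 4 /e/ is itself a trigger — this domain ends here.

2 4 7 9 11 12 13 14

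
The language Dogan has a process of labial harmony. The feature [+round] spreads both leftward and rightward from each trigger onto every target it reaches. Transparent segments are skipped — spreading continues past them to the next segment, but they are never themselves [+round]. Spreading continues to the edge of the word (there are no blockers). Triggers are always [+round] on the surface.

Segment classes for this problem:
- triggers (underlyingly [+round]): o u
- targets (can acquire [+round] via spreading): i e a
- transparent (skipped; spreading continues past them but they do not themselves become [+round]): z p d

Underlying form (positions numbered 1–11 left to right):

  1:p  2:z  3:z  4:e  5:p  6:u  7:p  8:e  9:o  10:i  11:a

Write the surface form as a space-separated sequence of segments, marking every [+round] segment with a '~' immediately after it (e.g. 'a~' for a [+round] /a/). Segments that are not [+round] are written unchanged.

From /u/ at 6 rightward: 7 /p/ transparent; 8 /e/ → [+round]; 9 /o/ is itself a trigger — this domain ends here.
From /u/ at 6 leftward: 5 /p/ transparent; 4 /e/ → [+round]; 3 /z/ transparent; 2 /z/ transparent; 1 /p/ transparent; word edge.
From /o/ at 9 rightward: 10 /i/ → [+round]; 11 /a/ → [+round]; word edge.
From /o/ at 9 leftward: 8 /e/ → [+round]; 7 /p/ transparent; 6 /u/ is itself a trigger — this domain ends here.
[+round] positions on the surface: 4 6 8 9 10 11.

p z z e~ p u~ p e~ o~ i~ a~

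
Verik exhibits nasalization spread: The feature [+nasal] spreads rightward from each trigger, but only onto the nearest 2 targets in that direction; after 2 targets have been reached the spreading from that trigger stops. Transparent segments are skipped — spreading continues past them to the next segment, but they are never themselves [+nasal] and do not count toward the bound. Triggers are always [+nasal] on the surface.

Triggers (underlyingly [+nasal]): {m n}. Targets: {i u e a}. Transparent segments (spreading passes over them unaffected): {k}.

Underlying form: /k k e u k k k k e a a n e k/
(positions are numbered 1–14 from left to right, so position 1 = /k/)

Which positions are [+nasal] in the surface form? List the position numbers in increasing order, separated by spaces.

From /n/ at 12 rightward: 13 /e/ → [+nasal]; 14 /k/ transparent; word edge.
Targets with no active source: positions 3 4 9 10 11 stay [-nasal].

12 13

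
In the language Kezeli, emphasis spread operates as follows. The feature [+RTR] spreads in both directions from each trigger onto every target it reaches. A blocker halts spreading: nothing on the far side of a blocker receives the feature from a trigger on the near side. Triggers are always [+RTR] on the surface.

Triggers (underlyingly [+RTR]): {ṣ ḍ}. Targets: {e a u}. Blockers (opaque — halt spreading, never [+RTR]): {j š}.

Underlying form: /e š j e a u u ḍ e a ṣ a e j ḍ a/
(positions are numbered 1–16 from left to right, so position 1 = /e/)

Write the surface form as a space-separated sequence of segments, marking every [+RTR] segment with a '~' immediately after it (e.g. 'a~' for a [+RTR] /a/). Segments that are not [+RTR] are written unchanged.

e š j e~ a~ u~ u~ ḍ~ e~ a~ ṣ~ a~ e~ j ḍ~ a~

From /ḍ/ at 8 rightward: 9 /e/ → [+RTR]; 10 /a/ → [+RTR]; 11 /ṣ/ is itself a trigger — this domain ends here.
From /ḍ/ at 8 leftward: 7 /u/ → [+RTR]; 6 /u/ → [+RTR]; 5 /a/ → [+RTR]; 4 /e/ → [+RTR]; 3 /j/ blocks.
From /ṣ/ at 11 rightward: 12 /a/ → [+RTR]; 13 /e/ → [+RTR]; 14 /j/ blocks.
From /ṣ/ at 11 leftward: 10 /a/ → [+RTR]; 9 /e/ → [+RTR]; 8 /ḍ/ is itself a trigger — this domain ends here.
From /ḍ/ at 15 rightward: 16 /a/ → [+RTR]; word edge.
From /ḍ/ at 15 leftward: 14 /j/ blocks.
Target with no active source: position 1 stays [-emphatic].
[+RTR] positions on the surface: 4 5 6 7 8 9 10 11 12 13 15 16.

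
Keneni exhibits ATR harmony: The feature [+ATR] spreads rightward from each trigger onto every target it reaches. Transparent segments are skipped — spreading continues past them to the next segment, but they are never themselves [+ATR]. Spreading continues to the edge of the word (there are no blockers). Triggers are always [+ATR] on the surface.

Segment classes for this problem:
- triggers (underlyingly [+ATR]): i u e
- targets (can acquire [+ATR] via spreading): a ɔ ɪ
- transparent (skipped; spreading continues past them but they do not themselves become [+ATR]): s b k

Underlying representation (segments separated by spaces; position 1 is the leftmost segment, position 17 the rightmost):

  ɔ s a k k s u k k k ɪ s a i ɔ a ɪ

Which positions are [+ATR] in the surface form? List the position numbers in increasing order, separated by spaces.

From /u/ at 7 rightward: 8 /k/ transparent; 9 /k/ transparent; 10 /k/ transparent; 11 /ɪ/ → [+ATR]; 12 /s/ transparent; 13 /a/ → [+ATR]; 14 /i/ is itself a trigger — this domain ends here.
From /i/ at 14 rightward: 15 /ɔ/ → [+ATR]; 16 /a/ → [+ATR]; 17 /ɪ/ → [+ATR]; word edge.
Targets with no active source: positions 1 3 stay [-ATR].

7 11 13 14 15 16 17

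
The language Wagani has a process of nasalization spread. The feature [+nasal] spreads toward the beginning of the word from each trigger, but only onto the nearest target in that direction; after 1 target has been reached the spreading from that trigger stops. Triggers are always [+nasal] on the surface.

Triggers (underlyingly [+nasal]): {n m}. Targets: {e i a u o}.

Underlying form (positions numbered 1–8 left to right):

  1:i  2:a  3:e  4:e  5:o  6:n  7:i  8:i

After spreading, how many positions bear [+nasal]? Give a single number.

From /n/ at 6 leftward: 5 /o/ → [+nasal]; bound reached.
Targets with no active source: positions 1 2 3 4 7 8 stay [-nasal].
[+nasal] positions on the surface: 5 6.

2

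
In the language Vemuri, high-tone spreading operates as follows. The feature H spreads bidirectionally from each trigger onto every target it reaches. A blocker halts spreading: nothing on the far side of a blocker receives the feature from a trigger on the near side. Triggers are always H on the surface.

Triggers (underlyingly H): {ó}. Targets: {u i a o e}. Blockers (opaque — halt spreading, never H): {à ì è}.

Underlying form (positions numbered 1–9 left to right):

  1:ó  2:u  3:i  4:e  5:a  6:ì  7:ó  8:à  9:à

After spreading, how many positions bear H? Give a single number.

6

From /ó/ at 1 rightward: 2 /u/ → H; 3 /i/ → H; 4 /e/ → H; 5 /a/ → H; 6 /ì/ blocks.
From /ó/ at 1 leftward: word edge.
From /ó/ at 7 rightward: 8 /à/ blocks.
From /ó/ at 7 leftward: 6 /ì/ blocks.
H positions on the surface: 1 2 3 4 5 7.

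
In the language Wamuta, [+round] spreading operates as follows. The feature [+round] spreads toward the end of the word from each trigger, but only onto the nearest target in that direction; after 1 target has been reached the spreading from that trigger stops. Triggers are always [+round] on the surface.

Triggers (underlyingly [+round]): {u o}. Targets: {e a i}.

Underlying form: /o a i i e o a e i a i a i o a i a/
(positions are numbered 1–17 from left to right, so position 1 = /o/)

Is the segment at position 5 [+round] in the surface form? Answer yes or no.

no

From /o/ at 1 rightward: 2 /a/ → [+round]; bound reached.
From /o/ at 6 rightward: 7 /a/ → [+round]; bound reached.
From /o/ at 14 rightward: 15 /a/ → [+round]; bound reached.
Targets with no active source: positions 3 4 5 8 9 10 11 12 13 16 17 stay [-round].
[+round] positions on the surface: 1 2 6 7 14 15.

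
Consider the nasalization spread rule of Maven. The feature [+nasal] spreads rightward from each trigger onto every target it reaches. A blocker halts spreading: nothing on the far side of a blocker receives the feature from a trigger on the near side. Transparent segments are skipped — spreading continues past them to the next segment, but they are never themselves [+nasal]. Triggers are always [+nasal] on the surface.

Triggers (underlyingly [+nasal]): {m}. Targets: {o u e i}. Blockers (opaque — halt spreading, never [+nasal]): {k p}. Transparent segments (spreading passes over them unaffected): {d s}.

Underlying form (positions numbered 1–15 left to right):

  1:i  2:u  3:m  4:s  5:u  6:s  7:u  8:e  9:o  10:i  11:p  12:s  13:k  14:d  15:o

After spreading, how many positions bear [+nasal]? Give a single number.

From /m/ at 3 rightward: 4 /s/ transparent; 5 /u/ → [+nasal]; 6 /s/ transparent; 7 /u/ → [+nasal]; 8 /e/ → [+nasal]; 9 /o/ → [+nasal]; 10 /i/ → [+nasal]; 11 /p/ blocks.
Targets with no active source: positions 1 2 15 stay [-nasal].
[+nasal] positions on the surface: 3 5 7 8 9 10.

6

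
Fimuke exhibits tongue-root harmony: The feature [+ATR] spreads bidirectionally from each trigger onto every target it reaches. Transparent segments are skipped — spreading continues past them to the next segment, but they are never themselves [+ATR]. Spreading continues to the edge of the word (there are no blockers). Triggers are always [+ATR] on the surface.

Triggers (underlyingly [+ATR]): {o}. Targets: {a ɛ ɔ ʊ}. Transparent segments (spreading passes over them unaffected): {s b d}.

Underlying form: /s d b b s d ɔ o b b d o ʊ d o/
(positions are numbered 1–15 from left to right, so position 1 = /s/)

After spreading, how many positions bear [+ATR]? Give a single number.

From /o/ at 8 rightward: 9 /b/ transparent; 10 /b/ transparent; 11 /d/ transparent; 12 /o/ is itself a trigger — this domain ends here.
From /o/ at 8 leftward: 7 /ɔ/ → [+ATR]; 6 /d/ transparent; 5 /s/ transparent; 4 /b/ transparent; 3 /b/ transparent; 2 /d/ transparent; 1 /s/ transparent; word edge.
From /o/ at 12 rightward: 13 /ʊ/ → [+ATR]; 14 /d/ transparent; 15 /o/ is itself a trigger — this domain ends here.
From /o/ at 12 leftward: 11 /d/ transparent; 10 /b/ transparent; 9 /b/ transparent; 8 /o/ is itself a trigger — this domain ends here.
From /o/ at 15 rightward: word edge.
From /o/ at 15 leftward: 14 /d/ transparent; 13 /ʊ/ → [+ATR]; 12 /o/ is itself a trigger — this domain ends here.
[+ATR] positions on the surface: 7 8 12 13 15.

5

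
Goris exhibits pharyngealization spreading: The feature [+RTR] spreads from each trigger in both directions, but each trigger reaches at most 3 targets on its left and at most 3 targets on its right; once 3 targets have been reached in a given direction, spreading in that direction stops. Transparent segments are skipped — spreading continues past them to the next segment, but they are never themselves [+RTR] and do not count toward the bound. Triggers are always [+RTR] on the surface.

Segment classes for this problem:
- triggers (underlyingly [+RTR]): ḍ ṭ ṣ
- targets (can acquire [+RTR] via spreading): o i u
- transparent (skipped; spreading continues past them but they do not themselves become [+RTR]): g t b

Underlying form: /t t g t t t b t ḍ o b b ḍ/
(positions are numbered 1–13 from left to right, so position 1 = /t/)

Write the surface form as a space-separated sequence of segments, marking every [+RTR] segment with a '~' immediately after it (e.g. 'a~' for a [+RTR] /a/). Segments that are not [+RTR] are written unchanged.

From /ḍ/ at 9 rightward: 10 /o/ → [+RTR]; 11 /b/ transparent; 12 /b/ transparent; 13 /ḍ/ is itself a trigger — this domain ends here.
From /ḍ/ at 9 leftward: 8 /t/ transparent; 7 /b/ transparent; 6 /t/ transparent; 5 /t/ transparent; 4 /t/ transparent; 3 /g/ transparent; 2 /t/ transparent; 1 /t/ transparent; word edge.
From /ḍ/ at 13 rightward: word edge.
From /ḍ/ at 13 leftward: 12 /b/ transparent; 11 /b/ transparent; 10 /o/ → [+RTR]; 9 /ḍ/ is itself a trigger — this domain ends here.
[+RTR] positions on the surface: 9 10 13.

t t g t t t b t ḍ~ o~ b b ḍ~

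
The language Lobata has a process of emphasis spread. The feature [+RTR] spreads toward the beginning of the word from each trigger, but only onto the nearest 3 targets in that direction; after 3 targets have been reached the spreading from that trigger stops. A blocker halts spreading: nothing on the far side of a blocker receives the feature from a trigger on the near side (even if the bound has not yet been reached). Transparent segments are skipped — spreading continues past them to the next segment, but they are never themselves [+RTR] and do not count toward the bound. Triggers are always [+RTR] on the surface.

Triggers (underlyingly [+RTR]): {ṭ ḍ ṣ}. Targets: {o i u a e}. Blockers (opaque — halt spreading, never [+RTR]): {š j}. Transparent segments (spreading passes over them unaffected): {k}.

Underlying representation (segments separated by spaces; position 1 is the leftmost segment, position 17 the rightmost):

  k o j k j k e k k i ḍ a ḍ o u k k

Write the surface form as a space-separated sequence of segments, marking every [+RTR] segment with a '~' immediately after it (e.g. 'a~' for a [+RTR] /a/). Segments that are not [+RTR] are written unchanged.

k o j k j k e~ k k i~ ḍ~ a~ ḍ~ o u k k

From /ḍ/ at 11 leftward: 10 /i/ → [+RTR]; 9 /k/ transparent; 8 /k/ transparent; 7 /e/ → [+RTR]; 6 /k/ transparent; 5 /j/ blocks.
From /ḍ/ at 13 leftward: 12 /a/ → [+RTR]; 11 /ḍ/ is itself a trigger — this domain ends here.
Targets with no active source: positions 2 14 15 stay [-emphatic].
[+RTR] positions on the surface: 7 10 11 12 13.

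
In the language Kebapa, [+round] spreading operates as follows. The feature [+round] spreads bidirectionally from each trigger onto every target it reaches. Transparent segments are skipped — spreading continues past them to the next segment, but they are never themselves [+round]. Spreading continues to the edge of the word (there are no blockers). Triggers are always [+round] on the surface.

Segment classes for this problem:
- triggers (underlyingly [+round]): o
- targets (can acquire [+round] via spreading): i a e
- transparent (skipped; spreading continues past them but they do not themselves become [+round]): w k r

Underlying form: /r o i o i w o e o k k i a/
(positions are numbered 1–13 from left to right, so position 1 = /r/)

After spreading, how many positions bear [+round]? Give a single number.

From /o/ at 2 rightward: 3 /i/ → [+round]; 4 /o/ is itself a trigger — this domain ends here.
From /o/ at 2 leftward: 1 /r/ transparent; word edge.
From /o/ at 4 rightward: 5 /i/ → [+round]; 6 /w/ transparent; 7 /o/ is itself a trigger — this domain ends here.
From /o/ at 4 leftward: 3 /i/ → [+round]; 2 /o/ is itself a trigger — this domain ends here.
From /o/ at 7 rightward: 8 /e/ → [+round]; 9 /o/ is itself a trigger — this domain ends here.
From /o/ at 7 leftward: 6 /w/ transparent; 5 /i/ → [+round]; 4 /o/ is itself a trigger — this domain ends here.
From /o/ at 9 rightward: 10 /k/ transparent; 11 /k/ transparent; 12 /i/ → [+round]; 13 /a/ → [+round]; word edge.
From /o/ at 9 leftward: 8 /e/ → [+round]; 7 /o/ is itself a trigger — this domain ends here.
[+round] positions on the surface: 2 3 4 5 7 8 9 12 13.

9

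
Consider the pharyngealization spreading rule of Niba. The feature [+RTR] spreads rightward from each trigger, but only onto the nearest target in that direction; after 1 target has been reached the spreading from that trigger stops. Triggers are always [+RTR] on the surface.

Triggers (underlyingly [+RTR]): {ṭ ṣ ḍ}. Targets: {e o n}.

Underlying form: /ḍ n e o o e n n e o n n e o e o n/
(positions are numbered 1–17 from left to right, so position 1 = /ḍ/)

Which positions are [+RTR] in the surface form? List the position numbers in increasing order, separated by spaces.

From /ḍ/ at 1 rightward: 2 /n/ → [+RTR]; bound reached.
Targets with no active source: positions 3 4 5 6 7 8 9 10 11 12 13 14 15 16 17 stay [-emphatic].

1 2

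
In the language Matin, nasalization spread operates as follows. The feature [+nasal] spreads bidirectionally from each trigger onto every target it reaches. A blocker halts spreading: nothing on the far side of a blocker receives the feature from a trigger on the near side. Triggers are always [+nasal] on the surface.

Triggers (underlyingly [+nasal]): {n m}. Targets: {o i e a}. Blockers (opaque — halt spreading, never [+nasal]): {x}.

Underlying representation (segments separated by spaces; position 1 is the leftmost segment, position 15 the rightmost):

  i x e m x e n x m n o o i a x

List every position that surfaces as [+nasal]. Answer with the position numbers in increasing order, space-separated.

3 4 6 7 9 10 11 12 13 14

From /m/ at 4 rightward: 5 /x/ blocks.
From /m/ at 4 leftward: 3 /e/ → [+nasal]; 2 /x/ blocks.
From /n/ at 7 rightward: 8 /x/ blocks.
From /n/ at 7 leftward: 6 /e/ → [+nasal]; 5 /x/ blocks.
From /m/ at 9 rightward: 10 /n/ is itself a trigger — this domain ends here.
From /m/ at 9 leftward: 8 /x/ blocks.
From /n/ at 10 rightward: 11 /o/ → [+nasal]; 12 /o/ → [+nasal]; 13 /i/ → [+nasal]; 14 /a/ → [+nasal]; 15 /x/ blocks.
From /n/ at 10 leftward: 9 /m/ is itself a trigger — this domain ends here.
Target with no active source: position 1 stays [-nasal].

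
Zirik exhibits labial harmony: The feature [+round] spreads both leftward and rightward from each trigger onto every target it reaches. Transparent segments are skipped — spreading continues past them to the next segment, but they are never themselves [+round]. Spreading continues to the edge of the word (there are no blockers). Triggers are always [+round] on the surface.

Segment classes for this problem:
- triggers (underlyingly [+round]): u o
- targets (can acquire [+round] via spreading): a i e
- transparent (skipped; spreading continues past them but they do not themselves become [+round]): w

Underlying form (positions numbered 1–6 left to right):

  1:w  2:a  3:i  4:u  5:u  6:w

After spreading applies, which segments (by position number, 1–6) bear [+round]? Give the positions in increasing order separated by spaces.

From /u/ at 4 rightward: 5 /u/ is itself a trigger — this domain ends here.
From /u/ at 4 leftward: 3 /i/ → [+round]; 2 /a/ → [+round]; 1 /w/ transparent; word edge.
From /u/ at 5 rightward: 6 /w/ transparent; word edge.
From /u/ at 5 leftward: 4 /u/ is itself a trigger — this domain ends here.

2 3 4 5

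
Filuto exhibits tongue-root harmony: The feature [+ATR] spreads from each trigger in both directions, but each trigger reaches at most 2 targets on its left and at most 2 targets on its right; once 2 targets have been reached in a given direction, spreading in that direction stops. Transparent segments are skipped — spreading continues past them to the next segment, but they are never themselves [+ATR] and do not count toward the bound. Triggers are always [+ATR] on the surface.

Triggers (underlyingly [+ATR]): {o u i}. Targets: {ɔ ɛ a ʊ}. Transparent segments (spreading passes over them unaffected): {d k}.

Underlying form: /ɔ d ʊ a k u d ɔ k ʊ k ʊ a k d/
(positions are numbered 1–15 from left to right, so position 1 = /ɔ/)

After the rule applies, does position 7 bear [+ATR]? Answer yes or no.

no

From /u/ at 6 rightward: 7 /d/ transparent; 8 /ɔ/ → [+ATR]; 9 /k/ transparent; 10 /ʊ/ → [+ATR]; bound reached.
From /u/ at 6 leftward: 5 /k/ transparent; 4 /a/ → [+ATR]; 3 /ʊ/ → [+ATR]; bound reached.
Targets with no active source: positions 1 12 13 stay [-ATR].
[+ATR] positions on the surface: 3 4 6 8 10.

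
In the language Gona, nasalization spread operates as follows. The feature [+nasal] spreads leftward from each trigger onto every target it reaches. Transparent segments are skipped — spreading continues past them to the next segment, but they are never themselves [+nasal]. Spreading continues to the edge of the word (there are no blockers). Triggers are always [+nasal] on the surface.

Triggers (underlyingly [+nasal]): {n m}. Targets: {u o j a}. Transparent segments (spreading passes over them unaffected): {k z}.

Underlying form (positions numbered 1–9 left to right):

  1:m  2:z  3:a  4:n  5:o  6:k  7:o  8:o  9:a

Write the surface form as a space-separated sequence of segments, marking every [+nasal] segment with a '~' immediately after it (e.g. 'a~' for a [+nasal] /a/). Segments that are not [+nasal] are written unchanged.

From /m/ at 1 leftward: word edge.
From /n/ at 4 leftward: 3 /a/ → [+nasal]; 2 /z/ transparent; 1 /m/ is itself a trigger — this domain ends here.
Targets with no active source: positions 5 7 8 9 stay [-nasal].
[+nasal] positions on the surface: 1 3 4.

m~ z a~ n~ o k o o a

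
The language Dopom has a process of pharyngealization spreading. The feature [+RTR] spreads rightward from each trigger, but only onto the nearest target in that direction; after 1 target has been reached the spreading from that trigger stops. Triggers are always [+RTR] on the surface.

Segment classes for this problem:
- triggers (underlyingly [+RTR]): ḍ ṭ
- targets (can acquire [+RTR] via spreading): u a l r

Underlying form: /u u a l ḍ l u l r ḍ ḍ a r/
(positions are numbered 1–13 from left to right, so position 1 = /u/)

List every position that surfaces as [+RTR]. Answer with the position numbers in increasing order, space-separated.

From /ḍ/ at 5 rightward: 6 /l/ → [+RTR]; bound reached.
From /ḍ/ at 10 rightward: 11 /ḍ/ is itself a trigger — this domain ends here.
From /ḍ/ at 11 rightward: 12 /a/ → [+RTR]; bound reached.
Targets with no active source: positions 1 2 3 4 7 8 9 13 stay [-emphatic].

5 6 10 11 12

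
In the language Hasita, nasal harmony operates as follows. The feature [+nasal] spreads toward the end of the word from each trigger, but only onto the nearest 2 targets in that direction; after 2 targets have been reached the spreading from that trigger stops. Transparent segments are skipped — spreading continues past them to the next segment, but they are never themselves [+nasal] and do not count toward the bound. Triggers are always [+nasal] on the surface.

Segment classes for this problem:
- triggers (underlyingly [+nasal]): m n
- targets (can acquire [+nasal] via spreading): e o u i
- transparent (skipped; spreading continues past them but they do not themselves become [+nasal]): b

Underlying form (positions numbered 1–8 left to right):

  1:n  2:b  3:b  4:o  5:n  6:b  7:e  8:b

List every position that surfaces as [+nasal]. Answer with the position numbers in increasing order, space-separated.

From /n/ at 1 rightward: 2 /b/ transparent; 3 /b/ transparent; 4 /o/ → [+nasal]; 5 /n/ is itself a trigger — this domain ends here.
From /n/ at 5 rightward: 6 /b/ transparent; 7 /e/ → [+nasal]; 8 /b/ transparent; word edge.

1 4 5 7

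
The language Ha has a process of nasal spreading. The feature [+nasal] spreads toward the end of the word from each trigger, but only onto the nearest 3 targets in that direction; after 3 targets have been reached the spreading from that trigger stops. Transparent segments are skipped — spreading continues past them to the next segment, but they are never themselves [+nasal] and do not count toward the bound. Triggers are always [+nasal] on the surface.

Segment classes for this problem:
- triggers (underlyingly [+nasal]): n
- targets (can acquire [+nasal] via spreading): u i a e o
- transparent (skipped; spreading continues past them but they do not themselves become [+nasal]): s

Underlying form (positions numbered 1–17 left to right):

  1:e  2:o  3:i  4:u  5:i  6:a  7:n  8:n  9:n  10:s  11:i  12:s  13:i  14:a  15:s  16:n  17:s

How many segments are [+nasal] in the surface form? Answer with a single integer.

From /n/ at 7 rightward: 8 /n/ is itself a trigger — this domain ends here.
From /n/ at 8 rightward: 9 /n/ is itself a trigger — this domain ends here.
From /n/ at 9 rightward: 10 /s/ transparent; 11 /i/ → [+nasal]; 12 /s/ transparent; 13 /i/ → [+nasal]; 14 /a/ → [+nasal]; bound reached.
From /n/ at 16 rightward: 17 /s/ transparent; word edge.
Targets with no active source: positions 1 2 3 4 5 6 stay [-nasal].
[+nasal] positions on the surface: 7 8 9 11 13 14 16.

7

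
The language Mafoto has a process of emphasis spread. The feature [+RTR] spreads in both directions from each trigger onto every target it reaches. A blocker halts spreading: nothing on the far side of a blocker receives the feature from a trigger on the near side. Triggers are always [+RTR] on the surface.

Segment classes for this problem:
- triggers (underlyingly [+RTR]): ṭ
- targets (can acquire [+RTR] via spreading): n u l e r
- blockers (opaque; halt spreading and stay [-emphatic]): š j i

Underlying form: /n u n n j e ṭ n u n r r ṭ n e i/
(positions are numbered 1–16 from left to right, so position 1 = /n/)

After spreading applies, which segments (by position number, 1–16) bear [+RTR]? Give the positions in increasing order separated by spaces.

6 7 8 9 10 11 12 13 14 15

From /ṭ/ at 7 rightward: 8 /n/ → [+RTR]; 9 /u/ → [+RTR]; 10 /n/ → [+RTR]; 11 /r/ → [+RTR]; 12 /r/ → [+RTR]; 13 /ṭ/ is itself a trigger — this domain ends here.
From /ṭ/ at 7 leftward: 6 /e/ → [+RTR]; 5 /j/ blocks.
From /ṭ/ at 13 rightward: 14 /n/ → [+RTR]; 15 /e/ → [+RTR]; 16 /i/ blocks.
From /ṭ/ at 13 leftward: 12 /r/ → [+RTR]; 11 /r/ → [+RTR]; 10 /n/ → [+RTR]; 9 /u/ → [+RTR]; 8 /n/ → [+RTR]; 7 /ṭ/ is itself a trigger — this domain ends here.
Targets with no active source: positions 1 2 3 4 stay [-emphatic].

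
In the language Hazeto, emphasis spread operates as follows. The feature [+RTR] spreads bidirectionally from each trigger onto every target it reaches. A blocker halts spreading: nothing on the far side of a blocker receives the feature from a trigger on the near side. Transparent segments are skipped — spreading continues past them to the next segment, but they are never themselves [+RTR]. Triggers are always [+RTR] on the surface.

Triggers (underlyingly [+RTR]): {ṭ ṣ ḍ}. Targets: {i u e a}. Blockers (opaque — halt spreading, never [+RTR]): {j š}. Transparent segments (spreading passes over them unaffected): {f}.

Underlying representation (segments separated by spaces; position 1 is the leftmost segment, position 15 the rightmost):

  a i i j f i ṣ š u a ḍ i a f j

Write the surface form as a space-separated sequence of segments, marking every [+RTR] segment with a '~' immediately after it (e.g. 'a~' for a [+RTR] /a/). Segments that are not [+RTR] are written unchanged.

From /ṣ/ at 7 rightward: 8 /š/ blocks.
From /ṣ/ at 7 leftward: 6 /i/ → [+RTR]; 5 /f/ transparent; 4 /j/ blocks.
From /ḍ/ at 11 rightward: 12 /i/ → [+RTR]; 13 /a/ → [+RTR]; 14 /f/ transparent; 15 /j/ blocks.
From /ḍ/ at 11 leftward: 10 /a/ → [+RTR]; 9 /u/ → [+RTR]; 8 /š/ blocks.
Targets with no active source: positions 1 2 3 stay [-emphatic].
[+RTR] positions on the surface: 6 7 9 10 11 12 13.

a i i j f i~ ṣ~ š u~ a~ ḍ~ i~ a~ f j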